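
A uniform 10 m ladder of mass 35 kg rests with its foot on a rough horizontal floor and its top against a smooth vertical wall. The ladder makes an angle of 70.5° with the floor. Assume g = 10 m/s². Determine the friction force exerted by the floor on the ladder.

f ≈ 62 N

Torques about the foot: N_wall · 10 sin 70.5° = 35×10×5 cos 70.5° → N_wall = 61.971 N.
ΣF_x = 0: f_floor = N_wall = 61.971 N.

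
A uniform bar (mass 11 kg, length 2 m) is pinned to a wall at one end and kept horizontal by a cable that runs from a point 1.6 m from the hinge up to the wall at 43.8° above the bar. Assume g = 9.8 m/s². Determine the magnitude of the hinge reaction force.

|H| ≈ 81.1 N

Take torques about the hinge: T sin 43.8° · 1.6 = 11×9.8×1 = 107.8 N·m.
So T = 107.8 / (0.6921 × 1.6) = 97.343 N.
ΣF_x = 0: H_x = T cos 43.8° = 70.258 N.
ΣF_y = 0: H_y = (11×9.8) − T sin 43.8° = 107.8 − 67.375 = 40.425 N.
|H| = √(H_x² + H_y²) = √((70.258)² + (40.425)²) = 81.058 N.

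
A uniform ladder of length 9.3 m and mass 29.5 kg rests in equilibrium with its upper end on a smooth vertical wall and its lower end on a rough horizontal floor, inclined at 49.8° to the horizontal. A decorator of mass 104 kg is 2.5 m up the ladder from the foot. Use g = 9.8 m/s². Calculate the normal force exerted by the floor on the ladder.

N_floor ≈ 1310 N

ΣF_y = 0: N_floor = 29.5×9.8 + 104×9.8 = 1308.3 N.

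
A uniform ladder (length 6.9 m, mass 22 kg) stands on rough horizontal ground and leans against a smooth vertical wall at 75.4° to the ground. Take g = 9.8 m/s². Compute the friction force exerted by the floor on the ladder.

f ≈ 28.1 N

Torques about the foot: N_wall · 6.9 sin 75.4° = 22×9.8×3.45 cos 75.4° → N_wall = 28.08 N.
ΣF_x = 0: f_floor = N_wall = 28.08 N.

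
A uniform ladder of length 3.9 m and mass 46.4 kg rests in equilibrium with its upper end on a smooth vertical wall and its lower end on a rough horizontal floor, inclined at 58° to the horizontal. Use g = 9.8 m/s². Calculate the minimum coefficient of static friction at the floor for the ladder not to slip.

ΣF_y = 0: N_floor = 46.4×9.8 = 454.72 N.
Torques about the foot: N_wall · 3.9 sin 58° = 46.4×9.8×1.95 cos 58° → N_wall = 142.07 N.
ΣF_x = 0: f_floor = N_wall = 142.07 N.
μ_min = f_floor / N_floor = 142.07 / 454.72 = 0.3124.

μ_min ≈ 0.312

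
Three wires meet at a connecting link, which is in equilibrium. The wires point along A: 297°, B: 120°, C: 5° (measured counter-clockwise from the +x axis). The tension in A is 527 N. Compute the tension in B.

Resolve: ΣF_x = 527 cos 297° + T_B cos 120° + T_C cos 5° = 0.
        ΣF_y = 527 sin 297° + T_B sin 120° + T_C sin 5° = 0.
The known terms sum to (239.3, -469.6) N, so -0.5000 T_B + 0.9962 T_C = -239.3 and 0.8660 T_B + 0.0872 T_C = 469.6.
Solving simultaneously: T_B = 539.1 N, T_C = 30.43 N.

T_B ≈ 539 N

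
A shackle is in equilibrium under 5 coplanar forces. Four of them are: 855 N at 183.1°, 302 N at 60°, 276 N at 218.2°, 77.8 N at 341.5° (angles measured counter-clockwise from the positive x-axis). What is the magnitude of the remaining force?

Sum the known components: ΣF_x = -845.9 N, ΣF_y = 19.94 N.
For equilibrium the remaining force must supply (−ΣF_x, −ΣF_y) = (845.9, -19.94) N.
Magnitude = √((845.9)² + (-19.94)²) = 846.1 N; direction = atan2(-19.94, 845.9) = 358.6°.

F ≈ 846 N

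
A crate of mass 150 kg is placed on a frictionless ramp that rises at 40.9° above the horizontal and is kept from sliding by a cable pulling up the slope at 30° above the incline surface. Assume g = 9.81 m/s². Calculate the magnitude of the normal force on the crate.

Take axes along and perpendicular to the incline. Weight components: W sin 40.9° = 963.5 N down-slope, W cos 40.9° = 1112 N into the surface.
Along incline: T cos 30° = W sin 40.9° → T = 1112 N.
Perpendicular: N = W cos 40.9° − T sin 30° = 556 N.

N ≈ 556 N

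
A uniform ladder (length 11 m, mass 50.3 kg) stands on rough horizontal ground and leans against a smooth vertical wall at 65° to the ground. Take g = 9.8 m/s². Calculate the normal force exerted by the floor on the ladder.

ΣF_y = 0: N_floor = 50.3×9.8 = 492.94 N.

N_floor ≈ 493 N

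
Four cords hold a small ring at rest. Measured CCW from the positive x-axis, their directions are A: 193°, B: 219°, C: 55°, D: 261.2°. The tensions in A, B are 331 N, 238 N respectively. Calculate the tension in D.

Resolve: ΣF_x = 331 cos 193° + 238 cos 219° + T_C cos 55° + T_D cos 261.2° = 0.
        ΣF_y = 331 sin 193° + 238 sin 219° + T_C sin 55° + T_D sin 261.2° = 0.
The known terms sum to (-507.5, -224.2) N, so 0.5736 T_C − 0.1530 T_D = 507.5 and 0.8192 T_C − 0.9882 T_D = 224.2.
Solving simultaneously: T_C = 1058 N, T_D = 650.2 N.

T_D ≈ 650 N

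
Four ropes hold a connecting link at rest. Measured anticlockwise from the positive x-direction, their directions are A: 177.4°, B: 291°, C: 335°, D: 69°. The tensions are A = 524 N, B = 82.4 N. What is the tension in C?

T_C ≈ 443 N

Resolve: ΣF_x = 524 cos 177.4° + 82.4 cos 291° + T_C cos 335° + T_D cos 69° = 0.
        ΣF_y = 524 sin 177.4° + 82.4 sin 291° + T_C sin 335° + T_D sin 69° = 0.
The known terms sum to (-493.9, -53.16) N, so 0.9063 T_C + 0.3584 T_D = 493.9 and -0.4226 T_C + 0.9336 T_D = 53.16.
Solving simultaneously: T_C = 443.2 N, T_D = 257.5 N.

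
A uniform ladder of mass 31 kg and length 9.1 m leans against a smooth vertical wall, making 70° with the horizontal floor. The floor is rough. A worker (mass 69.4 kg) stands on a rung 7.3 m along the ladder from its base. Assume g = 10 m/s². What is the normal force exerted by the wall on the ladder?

Torques about the foot: N_wall · 9.1 sin 70° = 31×10×4.55 cos 70° + 69.4×10×7.3 cos 70° → N_wall = 259.05 N.

N_wall ≈ 259 N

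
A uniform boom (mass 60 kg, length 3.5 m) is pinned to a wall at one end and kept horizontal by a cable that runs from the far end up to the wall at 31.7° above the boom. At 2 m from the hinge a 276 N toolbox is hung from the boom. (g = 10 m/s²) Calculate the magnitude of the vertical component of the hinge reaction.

Take torques about the hinge: T sin 31.7° · 3.5 = 60×10×1.75 + 276×2 = 1602 N·m.
So T = 1602 / (0.5255 × 3.5) = 871.05 N.
ΣF_y = 0: H_y = (60×10 + 276) − T sin 31.7° = 876 − 457.71 = 418.29 N.

|H_y| ≈ 418 N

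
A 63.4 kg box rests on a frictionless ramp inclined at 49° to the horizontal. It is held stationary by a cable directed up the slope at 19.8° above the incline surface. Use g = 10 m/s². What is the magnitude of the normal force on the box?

N ≈ 244 N

Take axes along and perpendicular to the incline. Weight components: W sin 49° = 478.5 N down-slope, W cos 49° = 415.9 N into the surface.
Along incline: T cos 19.8° = W sin 49° → T = 508.6 N.
Perpendicular: N = W cos 49° − T sin 19.8° = 243.7 N.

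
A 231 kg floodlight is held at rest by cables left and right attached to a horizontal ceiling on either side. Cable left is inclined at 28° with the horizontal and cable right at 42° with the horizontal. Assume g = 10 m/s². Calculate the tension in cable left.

Weight W = 231 × 10 = 2310 N acts straight down.
Horizontal: T_left cos 28° = T_right cos 42°  →  T_right = 1.188 T_left.
Vertical: T_left sin 28° + T_right sin 42° = 2310.
Substituting the horizontal relation into the vertical equation gives 1.264 T_left = 2310, so T_left = 1827 N.

T_left ≈ 1830 N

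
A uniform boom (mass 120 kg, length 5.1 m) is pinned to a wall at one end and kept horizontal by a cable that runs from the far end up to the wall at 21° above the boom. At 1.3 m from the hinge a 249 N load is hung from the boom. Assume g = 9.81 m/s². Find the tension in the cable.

T ≈ 1820 N

Take torques about the hinge: T sin 21° · 5.1 = 120×9.81×2.55 + 249×1.3 = 3325.6 N·m.
So T = 3325.6 / (0.3584 × 5.1) = 1819.6 N.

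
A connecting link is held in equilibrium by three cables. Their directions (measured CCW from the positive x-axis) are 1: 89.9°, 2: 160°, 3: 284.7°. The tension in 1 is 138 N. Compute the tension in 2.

Resolve: ΣF_x = 138 cos 89.9° + T_2 cos 160° + T_3 cos 284.7° = 0.
        ΣF_y = 138 sin 89.9° + T_2 sin 160° + T_3 sin 284.7° = 0.
The known terms sum to (0.2409, 138) N, so -0.9397 T_2 + 0.2538 T_3 = -0.2409 and 0.3420 T_2 − 0.9673 T_3 = -138.
Solving simultaneously: T_2 = 42.88 N, T_3 = 157.8 N.

T_2 ≈ 42.9 N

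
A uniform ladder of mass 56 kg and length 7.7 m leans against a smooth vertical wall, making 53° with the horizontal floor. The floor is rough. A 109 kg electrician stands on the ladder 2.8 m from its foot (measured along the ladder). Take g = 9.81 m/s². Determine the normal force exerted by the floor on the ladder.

ΣF_y = 0: N_floor = 56×9.81 + 109×9.81 = 1618.7 N.

N_floor ≈ 1620 N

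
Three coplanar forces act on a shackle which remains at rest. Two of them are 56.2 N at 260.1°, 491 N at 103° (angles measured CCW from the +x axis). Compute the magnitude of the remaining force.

F ≈ 440 N

Sum the known components: ΣF_x = -120.1 N, ΣF_y = 423.1 N.
For equilibrium the remaining force must supply (−ΣF_x, −ΣF_y) = (120.1, -423.1) N.
Magnitude = √((120.1)² + (-423.1)²) = 439.8 N; direction = atan2(-423.1, 120.1) = 285.9°.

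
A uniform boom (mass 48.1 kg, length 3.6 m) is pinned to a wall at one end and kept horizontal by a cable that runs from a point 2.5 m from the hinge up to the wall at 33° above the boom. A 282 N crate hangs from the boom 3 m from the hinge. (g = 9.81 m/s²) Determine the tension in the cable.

T ≈ 1250 N

Take torques about the hinge: T sin 33° · 2.5 = 48.1×9.81×1.8 + 282×3 = 1695.3 N·m.
So T = 1695.3 / (0.5446 × 2.5) = 1245.1 N.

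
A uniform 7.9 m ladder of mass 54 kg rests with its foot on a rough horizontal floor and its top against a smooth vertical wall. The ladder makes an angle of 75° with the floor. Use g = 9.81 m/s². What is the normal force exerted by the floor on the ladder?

N_floor ≈ 530 N

ΣF_y = 0: N_floor = 54×9.81 = 529.74 N.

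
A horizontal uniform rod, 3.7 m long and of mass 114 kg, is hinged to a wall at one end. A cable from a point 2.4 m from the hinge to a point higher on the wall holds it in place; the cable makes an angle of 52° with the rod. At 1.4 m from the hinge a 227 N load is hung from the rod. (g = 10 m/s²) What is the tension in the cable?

T ≈ 1280 N

Take torques about the hinge: T sin 52° · 2.4 = 114×10×1.85 + 227×1.4 = 2426.8 N·m.
So T = 2426.8 / (0.7880 × 2.4) = 1283.2 N.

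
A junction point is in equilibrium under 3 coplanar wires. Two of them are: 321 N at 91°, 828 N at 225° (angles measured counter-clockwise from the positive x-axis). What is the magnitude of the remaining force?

Sum the known components: ΣF_x = -591.1 N, ΣF_y = -264.5 N.
For equilibrium the remaining force must supply (−ΣF_x, −ΣF_y) = (591.1, 264.5) N.
Magnitude = √((591.1)² + (264.5)²) = 647.6 N; direction = atan2(264.5, 591.1) = 24.1°.

F ≈ 648 N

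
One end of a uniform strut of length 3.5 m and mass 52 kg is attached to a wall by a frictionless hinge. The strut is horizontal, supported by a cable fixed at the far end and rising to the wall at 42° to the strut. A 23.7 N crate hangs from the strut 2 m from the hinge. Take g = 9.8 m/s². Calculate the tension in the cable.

T ≈ 401 N

Take torques about the hinge: T sin 42° · 3.5 = 52×9.8×1.75 + 23.7×2 = 939.2 N·m.
So T = 939.2 / (0.6691 × 3.5) = 401.03 N.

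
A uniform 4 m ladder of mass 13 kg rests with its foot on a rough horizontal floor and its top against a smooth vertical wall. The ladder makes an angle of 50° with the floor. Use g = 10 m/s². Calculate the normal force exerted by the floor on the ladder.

ΣF_y = 0: N_floor = 13×10 = 130 N.

N_floor ≈ 130 N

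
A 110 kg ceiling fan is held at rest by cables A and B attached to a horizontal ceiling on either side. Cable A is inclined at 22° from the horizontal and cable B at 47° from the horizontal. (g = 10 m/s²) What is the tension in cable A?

T_A ≈ 804 N

Weight W = 110 × 10 = 1100 N acts straight down.
Horizontal: T_A cos 22° = T_B cos 47°  →  T_B = 1.36 T_A.
Vertical: T_A sin 22° + T_B sin 47° = 1100.
Substituting the horizontal relation into the vertical equation gives 1.369 T_A = 1100, so T_A = 803.6 N.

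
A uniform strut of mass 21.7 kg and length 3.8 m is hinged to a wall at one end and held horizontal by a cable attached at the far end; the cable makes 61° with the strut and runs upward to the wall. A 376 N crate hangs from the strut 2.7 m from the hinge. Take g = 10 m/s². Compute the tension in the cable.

T ≈ 430 N

Take torques about the hinge: T sin 61° · 3.8 = 21.7×10×1.9 + 376×2.7 = 1427.5 N·m.
So T = 1427.5 / (0.8746 × 3.8) = 429.51 N.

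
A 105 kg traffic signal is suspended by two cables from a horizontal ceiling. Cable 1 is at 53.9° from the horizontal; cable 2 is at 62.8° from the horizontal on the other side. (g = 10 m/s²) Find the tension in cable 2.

T_2 ≈ 692 N

Weight W = 105 × 10 = 1050 N acts straight down.
Horizontal: T_1 cos 53.9° = T_2 cos 62.8°  →  T_1 = 0.7758 T_2.
Vertical: T_1 sin 53.9° + T_2 sin 62.8° = 1050.
Substituting the horizontal relation into the vertical equation gives 1.516 T_2 = 1050, so T_2 = 692.5 N.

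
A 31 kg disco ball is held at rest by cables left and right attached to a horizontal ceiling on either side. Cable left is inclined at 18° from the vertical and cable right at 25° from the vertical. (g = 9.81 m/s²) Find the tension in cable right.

T_right ≈ 138 N

Angles from the horizontal: cable left is 90° − 18° = 72°, cable right is 90° − 25° = 65°.
Weight W = 31 × 9.81 = 304.1 N acts straight down.
Horizontal: T_left cos 72° = T_right cos 65°  →  T_left = 1.368 T_right.
Vertical: T_left sin 72° + T_right sin 65° = 304.1.
Substituting the horizontal relation into the vertical equation gives 2.207 T_right = 304.1, so T_right = 137.8 N.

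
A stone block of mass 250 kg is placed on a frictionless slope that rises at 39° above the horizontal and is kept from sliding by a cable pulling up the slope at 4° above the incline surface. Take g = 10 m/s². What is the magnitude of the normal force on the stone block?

N ≈ 1830 N

Take axes along and perpendicular to the incline. Weight components: W sin 39° = 1573 N down-slope, W cos 39° = 1943 N into the surface.
Along incline: T cos 4° = W sin 39° → T = 1577 N.
Perpendicular: N = W cos 39° − T sin 4° = 1833 N.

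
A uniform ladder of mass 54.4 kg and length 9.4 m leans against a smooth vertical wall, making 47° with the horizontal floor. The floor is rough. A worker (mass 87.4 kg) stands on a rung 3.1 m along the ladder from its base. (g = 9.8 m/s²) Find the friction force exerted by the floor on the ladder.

Torques about the foot: N_wall · 9.4 sin 47° = 54.4×9.8×4.7 cos 47° + 87.4×9.8×3.1 cos 47° → N_wall = 511.98 N.
ΣF_x = 0: f_floor = N_wall = 511.98 N.

f ≈ 512 N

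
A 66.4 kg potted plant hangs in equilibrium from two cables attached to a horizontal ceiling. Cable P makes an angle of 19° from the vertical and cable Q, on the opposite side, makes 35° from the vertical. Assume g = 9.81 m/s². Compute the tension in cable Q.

Angles from the horizontal: cable P is 90° − 19° = 71°, cable Q is 90° − 35° = 55°.
Weight W = 66.4 × 9.81 = 651.4 N acts straight down.
Horizontal: T_P cos 71° = T_Q cos 55°  →  T_P = 1.762 T_Q.
Vertical: T_P sin 71° + T_Q sin 55° = 651.4.
Substituting the horizontal relation into the vertical equation gives 2.485 T_Q = 651.4, so T_Q = 262.1 N.

T_Q ≈ 262 N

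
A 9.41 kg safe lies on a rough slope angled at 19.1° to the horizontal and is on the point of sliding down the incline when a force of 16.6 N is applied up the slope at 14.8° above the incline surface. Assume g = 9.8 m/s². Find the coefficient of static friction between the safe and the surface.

μ ≈ 0.170

On the verge of sliding down the incline, friction is at its maximum μN and acts up the slope.
Perpendicular to incline: N = W cos 19.1° − P sin 14.8° = 87.14 − 4.24 = 82.9 N.
Along incline: P cos 14.8° + μN = W sin 19.1° → μ = (W sin 19.1° − P cos 14.8°) / N = 0.1704.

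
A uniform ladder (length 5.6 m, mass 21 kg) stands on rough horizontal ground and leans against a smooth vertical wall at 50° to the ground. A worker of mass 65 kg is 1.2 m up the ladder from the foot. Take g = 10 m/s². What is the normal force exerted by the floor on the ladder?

ΣF_y = 0: N_floor = 21×10 + 65×10 = 860 N.

N_floor ≈ 860 N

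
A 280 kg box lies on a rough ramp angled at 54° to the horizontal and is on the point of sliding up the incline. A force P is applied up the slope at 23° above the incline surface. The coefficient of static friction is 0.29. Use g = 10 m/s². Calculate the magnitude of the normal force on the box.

On the verge of sliding up the incline, friction equals μN and acts down the slope.
Perpendicular: N + P sin 23° = W cos 54° = 1646 N.
Along incline: P cos 23° = W sin 54° + μN  with W sin 54° = 2265 N.
Solving the pair for P and N: P = 2653 N, N = 609.3 N (and f = μN = 176.7 N).

N ≈ 609 N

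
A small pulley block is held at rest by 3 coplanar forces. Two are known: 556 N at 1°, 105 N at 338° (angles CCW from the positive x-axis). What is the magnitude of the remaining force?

F ≈ 654 N

Sum the known components: ΣF_x = 653.3 N, ΣF_y = -29.63 N.
For equilibrium the remaining force must supply (−ΣF_x, −ΣF_y) = (-653.3, 29.63) N.
Magnitude = √((-653.3)² + (29.63)²) = 653.9 N; direction = atan2(29.63, -653.3) = 177.4°.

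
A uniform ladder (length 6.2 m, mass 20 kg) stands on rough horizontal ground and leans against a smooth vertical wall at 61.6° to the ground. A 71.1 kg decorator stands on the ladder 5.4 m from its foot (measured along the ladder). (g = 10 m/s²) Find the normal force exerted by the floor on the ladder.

ΣF_y = 0: N_floor = 20×10 + 71.1×10 = 911 N.

N_floor ≈ 911 N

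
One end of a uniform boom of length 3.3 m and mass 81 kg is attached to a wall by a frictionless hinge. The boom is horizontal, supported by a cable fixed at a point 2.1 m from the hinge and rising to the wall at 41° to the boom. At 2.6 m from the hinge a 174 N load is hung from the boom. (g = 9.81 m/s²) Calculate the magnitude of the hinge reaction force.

|H| ≈ 975 N

Take torques about the hinge: T sin 41° · 2.1 = 81×9.81×1.65 + 174×2.6 = 1763.5 N·m.
So T = 1763.5 / (0.6561 × 2.1) = 1280 N.
ΣF_x = 0: H_x = T cos 41° = 966.04 N.
ΣF_y = 0: H_y = (81×9.81 + 174) − T sin 41° = 968.61 − 839.76 = 128.85 N.
|H| = √(H_x² + H_y²) = √((966.04)² + (128.85)²) = 974.59 N.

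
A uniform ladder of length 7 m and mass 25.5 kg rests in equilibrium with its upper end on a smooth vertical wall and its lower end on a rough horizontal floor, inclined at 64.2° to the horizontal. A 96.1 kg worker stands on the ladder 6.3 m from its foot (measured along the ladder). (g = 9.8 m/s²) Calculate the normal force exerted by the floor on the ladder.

N_floor ≈ 1190 N

ΣF_y = 0: N_floor = 25.5×9.8 + 96.1×9.8 = 1191.7 N.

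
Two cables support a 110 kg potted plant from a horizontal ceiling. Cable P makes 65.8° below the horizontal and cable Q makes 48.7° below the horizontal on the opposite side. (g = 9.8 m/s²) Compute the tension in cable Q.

Weight W = 110 × 9.8 = 1078 N acts straight down.
Horizontal: T_P cos 65.8° = T_Q cos 48.7°  →  T_P = 1.61 T_Q.
Vertical: T_P sin 65.8° + T_Q sin 48.7° = 1078.
Substituting the horizontal relation into the vertical equation gives 2.22 T_Q = 1078, so T_Q = 485.6 N.

T_Q ≈ 486 N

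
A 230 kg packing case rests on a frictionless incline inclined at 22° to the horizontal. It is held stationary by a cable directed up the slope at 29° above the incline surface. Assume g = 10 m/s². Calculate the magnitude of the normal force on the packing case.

Take axes along and perpendicular to the incline. Weight components: W sin 22° = 861.6 N down-slope, W cos 22° = 2133 N into the surface.
Along incline: T cos 29° = W sin 22° → T = 985.1 N.
Perpendicular: N = W cos 22° − T sin 29° = 1655 N.

N ≈ 1650 N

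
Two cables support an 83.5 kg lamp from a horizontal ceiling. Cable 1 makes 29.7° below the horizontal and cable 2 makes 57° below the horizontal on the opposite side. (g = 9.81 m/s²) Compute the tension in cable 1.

T_1 ≈ 447 N

Weight W = 83.5 × 9.81 = 819.1 N acts straight down.
Horizontal: T_1 cos 29.7° = T_2 cos 57°  →  T_2 = 1.595 T_1.
Vertical: T_1 sin 29.7° + T_2 sin 57° = 819.1.
Substituting the horizontal relation into the vertical equation gives 1.833 T_1 = 819.1, so T_1 = 446.9 N.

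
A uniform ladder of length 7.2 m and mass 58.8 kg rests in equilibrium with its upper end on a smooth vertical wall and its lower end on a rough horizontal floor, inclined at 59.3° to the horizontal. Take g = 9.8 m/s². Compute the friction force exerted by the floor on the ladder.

Torques about the foot: N_wall · 7.2 sin 59.3° = 58.8×9.8×3.6 cos 59.3° → N_wall = 171.07 N.
ΣF_x = 0: f_floor = N_wall = 171.07 N.

f ≈ 171 N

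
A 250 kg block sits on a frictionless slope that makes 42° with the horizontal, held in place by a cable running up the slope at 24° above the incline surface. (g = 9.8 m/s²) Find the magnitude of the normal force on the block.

Take axes along and perpendicular to the incline. Weight components: W sin 42° = 1639 N down-slope, W cos 42° = 1821 N into the surface.
Along incline: T cos 24° = W sin 42° → T = 1795 N.
Perpendicular: N = W cos 42° − T sin 24° = 1091 N.

N ≈ 1090 N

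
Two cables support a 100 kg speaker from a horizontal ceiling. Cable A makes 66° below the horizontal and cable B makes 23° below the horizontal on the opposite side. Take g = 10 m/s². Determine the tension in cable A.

Weight W = 100 × 10 = 1000 N acts straight down.
Horizontal: T_A cos 66° = T_B cos 23°  →  T_B = 0.4419 T_A.
Vertical: T_A sin 66° + T_B sin 23° = 1000.
Substituting the horizontal relation into the vertical equation gives 1.086 T_A = 1000, so T_A = 920.6 N.

T_A ≈ 921 N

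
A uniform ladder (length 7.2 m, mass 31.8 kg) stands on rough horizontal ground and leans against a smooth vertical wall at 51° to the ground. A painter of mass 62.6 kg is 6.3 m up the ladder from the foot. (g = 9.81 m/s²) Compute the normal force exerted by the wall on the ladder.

N_wall ≈ 561 N

Torques about the foot: N_wall · 7.2 sin 51° = 31.8×9.81×3.6 cos 51° + 62.6×9.81×6.3 cos 51° → N_wall = 561.44 N.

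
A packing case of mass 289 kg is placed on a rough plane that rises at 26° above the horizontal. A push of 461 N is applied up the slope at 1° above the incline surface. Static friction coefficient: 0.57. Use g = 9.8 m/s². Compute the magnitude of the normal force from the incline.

Axes along / perpendicular to the incline. W sin 26° = 1242 N down-slope; W cos 26° = 2546 N into the surface.
Perpendicular: N = W cos 26° − P sin 1° = 2546 − 8.046 = 2538 N.
Along incline: P cos 1° + f = W sin 26° (friction acts up-slope) → f = 1242 − 460.9 = 780.6 N.
|f| = 780.6 N ≤ μN = 1446 N, so the packing case is indeed static.

N ≈ 2540 N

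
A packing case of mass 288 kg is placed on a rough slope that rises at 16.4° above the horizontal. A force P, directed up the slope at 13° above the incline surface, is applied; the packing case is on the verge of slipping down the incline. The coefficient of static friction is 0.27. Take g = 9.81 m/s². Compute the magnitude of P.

P ≈ 72.1 N

On the verge of sliding down the incline, friction equals μN and acts up the slope.
Perpendicular: N + P sin 13° = W cos 16.4° = 2710 N.
Along incline: P cos 13° + μN = W sin 16.4° with W sin 16.4° = 797.7 N.
Solving the pair for P and N: P = 72.13 N, N = 2694 N (and f = μN = 727.4 N).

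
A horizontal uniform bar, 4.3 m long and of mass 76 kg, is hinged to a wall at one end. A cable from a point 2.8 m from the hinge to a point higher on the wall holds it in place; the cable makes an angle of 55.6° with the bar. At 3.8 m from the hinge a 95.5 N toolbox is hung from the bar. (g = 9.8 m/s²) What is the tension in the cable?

T ≈ 850 N

Take torques about the hinge: T sin 55.6° · 2.8 = 76×9.8×2.15 + 95.5×3.8 = 1964.2 N·m.
So T = 1964.2 / (0.8251 × 2.8) = 850.19 N.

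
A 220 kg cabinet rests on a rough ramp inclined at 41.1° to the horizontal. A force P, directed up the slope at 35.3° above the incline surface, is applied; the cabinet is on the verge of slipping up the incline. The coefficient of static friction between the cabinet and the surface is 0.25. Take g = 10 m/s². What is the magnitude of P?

P ≈ 1940 N

On the verge of sliding up the incline, friction equals μN and acts down the slope.
Perpendicular: N + P sin 35.3° = W cos 41.1° = 1658 N.
Along incline: P cos 35.3° = W sin 41.1° + μN  with W sin 41.1° = 1446 N.
Solving the pair for P and N: P = 1937 N, N = 538.5 N (and f = μN = 134.6 N).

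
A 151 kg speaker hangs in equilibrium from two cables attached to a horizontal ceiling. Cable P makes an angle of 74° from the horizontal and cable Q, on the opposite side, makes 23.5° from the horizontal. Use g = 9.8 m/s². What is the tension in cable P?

Weight W = 151 × 9.8 = 1480 N acts straight down.
Horizontal: T_P cos 74° = T_Q cos 23.5°  →  T_Q = 0.3006 T_P.
Vertical: T_P sin 74° + T_Q sin 23.5° = 1480.
Substituting the horizontal relation into the vertical equation gives 1.081 T_P = 1480, so T_P = 1369 N.

T_P ≈ 1370 N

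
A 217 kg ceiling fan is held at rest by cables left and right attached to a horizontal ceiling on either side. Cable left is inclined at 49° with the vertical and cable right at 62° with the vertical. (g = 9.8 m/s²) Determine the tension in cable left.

T_left ≈ 2010 N

Angles from the horizontal: cable left is 90° − 49° = 41°, cable right is 90° − 62° = 28°.
Weight W = 217 × 9.8 = 2127 N acts straight down.
Horizontal: T_left cos 41° = T_right cos 28°  →  T_right = 0.8548 T_left.
Vertical: T_left sin 41° + T_right sin 28° = 2127.
Substituting the horizontal relation into the vertical equation gives 1.057 T_left = 2127, so T_left = 2011 N.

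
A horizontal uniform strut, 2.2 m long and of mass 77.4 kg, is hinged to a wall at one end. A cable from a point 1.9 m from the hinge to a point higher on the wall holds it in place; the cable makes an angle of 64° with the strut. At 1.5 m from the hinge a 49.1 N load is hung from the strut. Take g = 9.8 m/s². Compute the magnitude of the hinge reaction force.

|H| ≈ 404 N

Take torques about the hinge: T sin 64° · 1.9 = 77.4×9.8×1.1 + 49.1×1.5 = 908.02 N·m.
So T = 908.02 / (0.8988 × 1.9) = 531.72 N.
ΣF_x = 0: H_x = T cos 64° = 233.09 N.
ΣF_y = 0: H_y = (77.4×9.8 + 49.1) − T sin 64° = 807.62 − 477.91 = 329.71 N.
|H| = √(H_x² + H_y²) = √((233.09)² + (329.71)²) = 403.78 N.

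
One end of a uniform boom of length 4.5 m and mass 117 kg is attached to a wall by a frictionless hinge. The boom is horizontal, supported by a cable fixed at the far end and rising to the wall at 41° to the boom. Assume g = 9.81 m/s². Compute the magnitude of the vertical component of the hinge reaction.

|H_y| ≈ 574 N

Take torques about the hinge: T sin 41° · 4.5 = 117×9.81×2.25 = 2582.5 N·m.
So T = 2582.5 / (0.6561 × 4.5) = 874.75 N.
ΣF_y = 0: H_y = (117×9.81) − T sin 41° = 1147.8 − 573.88 = 573.88 N.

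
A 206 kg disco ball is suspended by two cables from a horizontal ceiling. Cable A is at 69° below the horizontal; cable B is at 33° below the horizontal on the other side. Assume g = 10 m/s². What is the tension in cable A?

Weight W = 206 × 10 = 2060 N acts straight down.
Horizontal: T_A cos 69° = T_B cos 33°  →  T_B = 0.4273 T_A.
Vertical: T_A sin 69° + T_B sin 33° = 2060.
Substituting the horizontal relation into the vertical equation gives 1.166 T_A = 2060, so T_A = 1766 N.

T_A ≈ 1770 N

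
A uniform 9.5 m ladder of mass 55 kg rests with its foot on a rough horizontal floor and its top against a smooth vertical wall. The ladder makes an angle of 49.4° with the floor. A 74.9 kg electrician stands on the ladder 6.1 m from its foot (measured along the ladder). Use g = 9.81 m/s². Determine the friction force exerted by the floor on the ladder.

Torques about the foot: N_wall · 9.5 sin 49.4° = 55×9.81×4.75 cos 49.4° + 74.9×9.81×6.1 cos 49.4° → N_wall = 635.61 N.
ΣF_x = 0: f_floor = N_wall = 635.61 N.

f ≈ 636 N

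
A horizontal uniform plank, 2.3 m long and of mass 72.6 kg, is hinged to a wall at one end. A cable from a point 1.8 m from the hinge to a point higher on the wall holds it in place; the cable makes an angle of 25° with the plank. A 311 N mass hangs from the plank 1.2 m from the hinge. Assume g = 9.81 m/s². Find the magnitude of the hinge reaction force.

|H| ≈ 1470 N

Take torques about the hinge: T sin 25° · 1.8 = 72.6×9.81×1.15 + 311×1.2 = 1192.2 N·m.
So T = 1192.2 / (0.4226 × 1.8) = 1567.3 N.
ΣF_x = 0: H_x = T cos 25° = 1420.4 N.
ΣF_y = 0: H_y = (72.6×9.81 + 311) − T sin 25° = 1023.2 − 662.35 = 360.85 N.
|H| = √(H_x² + H_y²) = √((1420.4)² + (360.85)²) = 1465.5 N.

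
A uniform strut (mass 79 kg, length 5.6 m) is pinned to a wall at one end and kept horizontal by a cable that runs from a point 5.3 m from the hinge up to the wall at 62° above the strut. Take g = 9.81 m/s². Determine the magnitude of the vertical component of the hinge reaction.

|H_y| ≈ 366 N

Take torques about the hinge: T sin 62° · 5.3 = 79×9.81×2.8 = 2170 N·m.
So T = 2170 / (0.8829 × 5.3) = 463.71 N.
ΣF_y = 0: H_y = (79×9.81) − T sin 62° = 774.99 − 409.43 = 365.56 N.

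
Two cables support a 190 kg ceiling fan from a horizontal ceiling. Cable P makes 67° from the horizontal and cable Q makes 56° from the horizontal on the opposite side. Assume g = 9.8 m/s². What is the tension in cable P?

Weight W = 190 × 9.8 = 1862 N acts straight down.
Horizontal: T_P cos 67° = T_Q cos 56°  →  T_Q = 0.6987 T_P.
Vertical: T_P sin 67° + T_Q sin 56° = 1862.
Substituting the horizontal relation into the vertical equation gives 1.5 T_P = 1862, so T_P = 1242 N.

T_P ≈ 1240 N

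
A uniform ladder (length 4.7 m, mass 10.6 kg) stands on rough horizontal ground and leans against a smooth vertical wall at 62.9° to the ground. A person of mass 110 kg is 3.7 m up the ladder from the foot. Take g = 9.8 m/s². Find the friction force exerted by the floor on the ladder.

Torques about the foot: N_wall · 4.7 sin 62.9° = 10.6×9.8×2.35 cos 62.9° + 110×9.8×3.7 cos 62.9° → N_wall = 460.85 N.
ΣF_x = 0: f_floor = N_wall = 460.85 N.

f ≈ 461 N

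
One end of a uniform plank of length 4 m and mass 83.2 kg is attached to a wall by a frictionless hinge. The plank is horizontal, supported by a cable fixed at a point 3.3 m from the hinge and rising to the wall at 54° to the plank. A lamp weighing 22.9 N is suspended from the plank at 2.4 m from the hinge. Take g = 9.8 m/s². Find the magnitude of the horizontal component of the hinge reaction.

Take torques about the hinge: T sin 54° · 3.3 = 83.2×9.8×2 + 22.9×2.4 = 1685.7 N·m.
So T = 1685.7 / (0.8090 × 3.3) = 631.4 N.
ΣF_x = 0: H_x = T cos 54° = 371.13 N.

H_x ≈ 371 N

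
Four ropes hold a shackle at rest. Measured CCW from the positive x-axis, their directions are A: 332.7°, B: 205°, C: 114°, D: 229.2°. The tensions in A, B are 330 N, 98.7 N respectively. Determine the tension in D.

T_D ≈ 119 N

Resolve: ΣF_x = 330 cos 332.7° + 98.7 cos 205° + T_C cos 114° + T_D cos 229.2° = 0.
        ΣF_y = 330 sin 332.7° + 98.7 sin 205° + T_C sin 114° + T_D sin 229.2° = 0.
The known terms sum to (203.8, -193.1) N, so -0.4067 T_C − 0.6534 T_D = -203.8 and 0.9135 T_C − 0.7570 T_D = 193.1.
Solving simultaneously: T_C = 309.9 N, T_D = 119 N.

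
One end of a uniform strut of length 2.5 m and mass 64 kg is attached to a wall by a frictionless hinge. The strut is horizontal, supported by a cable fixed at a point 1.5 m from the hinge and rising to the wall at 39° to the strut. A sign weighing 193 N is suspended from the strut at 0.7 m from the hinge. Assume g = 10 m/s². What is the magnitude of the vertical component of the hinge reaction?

Take torques about the hinge: T sin 39° · 1.5 = 64×10×1.25 + 193×0.7 = 935.1 N·m.
So T = 935.1 / (0.6293 × 1.5) = 990.59 N.
ΣF_y = 0: H_y = (64×10 + 193) − T sin 39° = 833 − 623.4 = 209.6 N.

|H_y| ≈ 210 N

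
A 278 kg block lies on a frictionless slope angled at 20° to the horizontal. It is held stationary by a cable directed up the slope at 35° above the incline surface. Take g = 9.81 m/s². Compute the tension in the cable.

Take axes along and perpendicular to the incline. Weight components: W sin 20° = 932.8 N down-slope, W cos 20° = 2563 N into the surface.
Along incline: T cos 35° = W sin 20° → T = 1139 N.
Perpendicular: N = W cos 20° − T sin 35° = 1910 N.

T ≈ 1140 N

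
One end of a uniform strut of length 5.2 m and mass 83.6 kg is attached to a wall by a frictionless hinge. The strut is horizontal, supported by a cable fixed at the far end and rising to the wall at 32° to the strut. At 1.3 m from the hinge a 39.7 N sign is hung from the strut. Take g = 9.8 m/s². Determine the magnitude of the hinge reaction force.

|H| ≈ 802 N

Take torques about the hinge: T sin 32° · 5.2 = 83.6×9.8×2.6 + 39.7×1.3 = 2181.7 N·m.
So T = 2181.7 / (0.5299 × 5.2) = 791.75 N.
ΣF_x = 0: H_x = T cos 32° = 671.44 N.
ΣF_y = 0: H_y = (83.6×9.8 + 39.7) − T sin 32° = 858.98 − 419.56 = 439.42 N.
|H| = √(H_x² + H_y²) = √((671.44)² + (439.42)²) = 802.45 N.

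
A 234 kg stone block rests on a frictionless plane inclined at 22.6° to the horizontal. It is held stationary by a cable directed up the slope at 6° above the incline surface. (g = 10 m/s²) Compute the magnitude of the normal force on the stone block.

Take axes along and perpendicular to the incline. Weight components: W sin 22.6° = 899.3 N down-slope, W cos 22.6° = 2160 N into the surface.
Along incline: T cos 6° = W sin 22.6° → T = 904.2 N.
Perpendicular: N = W cos 22.6° − T sin 6° = 2066 N.

N ≈ 2070 N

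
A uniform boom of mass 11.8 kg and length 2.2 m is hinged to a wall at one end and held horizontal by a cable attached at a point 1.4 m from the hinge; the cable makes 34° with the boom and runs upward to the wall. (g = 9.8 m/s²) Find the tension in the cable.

Take torques about the hinge: T sin 34° · 1.4 = 11.8×9.8×1.1 = 127.2 N·m.
So T = 127.2 / (0.5592 × 1.4) = 162.48 N.

T ≈ 162 N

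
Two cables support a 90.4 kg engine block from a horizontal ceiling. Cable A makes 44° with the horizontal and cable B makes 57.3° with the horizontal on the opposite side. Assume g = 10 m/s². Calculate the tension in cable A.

T_A ≈ 498 N

Weight W = 90.4 × 10 = 904 N acts straight down.
Horizontal: T_A cos 44° = T_B cos 57.3°  →  T_B = 1.332 T_A.
Vertical: T_A sin 44° + T_B sin 57.3° = 904.
Substituting the horizontal relation into the vertical equation gives 1.815 T_A = 904, so T_A = 498 N.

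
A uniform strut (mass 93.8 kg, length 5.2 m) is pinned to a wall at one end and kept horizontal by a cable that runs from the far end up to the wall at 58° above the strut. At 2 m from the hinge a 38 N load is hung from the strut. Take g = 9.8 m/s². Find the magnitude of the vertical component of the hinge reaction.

Take torques about the hinge: T sin 58° · 5.2 = 93.8×9.8×2.6 + 38×2 = 2466 N·m.
So T = 2466 / (0.8480 × 5.2) = 559.21 N.
ΣF_y = 0: H_y = (93.8×9.8 + 38) − T sin 58° = 957.24 − 474.24 = 483 N.

|H_y| ≈ 483 N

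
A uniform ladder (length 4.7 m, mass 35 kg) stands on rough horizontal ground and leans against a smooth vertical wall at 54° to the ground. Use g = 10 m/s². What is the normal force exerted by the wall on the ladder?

N_wall ≈ 127 N

Torques about the foot: N_wall · 4.7 sin 54° = 35×10×2.35 cos 54° → N_wall = 127.14 N.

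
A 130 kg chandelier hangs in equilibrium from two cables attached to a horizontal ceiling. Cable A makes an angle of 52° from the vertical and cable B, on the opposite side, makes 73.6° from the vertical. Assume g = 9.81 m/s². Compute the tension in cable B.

Angles from the horizontal: cable A is 90° − 52° = 38°, cable B is 90° − 73.6° = 16.4°.
Weight W = 130 × 9.81 = 1275 N acts straight down.
Horizontal: T_A cos 38° = T_B cos 16.4°  →  T_A = 1.217 T_B.
Vertical: T_A sin 38° + T_B sin 16.4° = 1275.
Substituting the horizontal relation into the vertical equation gives 1.032 T_B = 1275, so T_B = 1236 N.

T_B ≈ 1240 N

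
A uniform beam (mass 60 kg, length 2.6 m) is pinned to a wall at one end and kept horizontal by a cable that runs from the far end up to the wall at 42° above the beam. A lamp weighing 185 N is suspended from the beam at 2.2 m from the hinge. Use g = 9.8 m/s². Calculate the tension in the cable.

T ≈ 673 N

Take torques about the hinge: T sin 42° · 2.6 = 60×9.8×1.3 + 185×2.2 = 1171.4 N·m.
So T = 1171.4 / (0.6691 × 2.6) = 673.32 N.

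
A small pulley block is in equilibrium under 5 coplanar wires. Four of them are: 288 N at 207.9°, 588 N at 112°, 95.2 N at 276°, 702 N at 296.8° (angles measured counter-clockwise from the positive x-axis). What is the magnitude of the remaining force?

Sum the known components: ΣF_x = -148.3 N, ΣF_y = -310.9 N.
For equilibrium the remaining force must supply (−ΣF_x, −ΣF_y) = (148.3, 310.9) N.
Magnitude = √((148.3)² + (310.9)²) = 344.4 N; direction = atan2(310.9, 148.3) = 64.5°.

F ≈ 344 N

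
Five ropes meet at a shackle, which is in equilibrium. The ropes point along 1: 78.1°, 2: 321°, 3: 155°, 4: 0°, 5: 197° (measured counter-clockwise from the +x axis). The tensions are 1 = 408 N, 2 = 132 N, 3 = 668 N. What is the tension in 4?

T_4 ≈ 2380 N

Resolve: ΣF_x = 408 cos 78.1° + 132 cos 321° + 668 cos 155° + T_4 cos 0° + T_5 cos 197° = 0.
        ΣF_y = 408 sin 78.1° + 132 sin 321° + 668 sin 155° + T_4 sin 0° + T_5 sin 197° = 0.
The known terms sum to (-418.7, 598.5) N, so 1.0000 T_4 − 0.9563 T_5 = 418.7 and 0.0000 T_4 − 0.2924 T_5 = -598.5.
Solving simultaneously: T_4 = 2376 N, T_5 = 2047 N.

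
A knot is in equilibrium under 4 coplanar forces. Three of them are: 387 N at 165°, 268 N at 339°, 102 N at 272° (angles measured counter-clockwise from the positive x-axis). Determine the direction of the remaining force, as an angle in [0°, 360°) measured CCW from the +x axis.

Sum the known components: ΣF_x = -120.1 N, ΣF_y = -97.82 N.
For equilibrium the remaining force must supply (−ΣF_x, −ΣF_y) = (120.1, 97.82) N.
Magnitude = √((120.1)² + (97.82)²) = 154.9 N; direction = atan2(97.82, 120.1) = 39.2°.

θ ≈ 39.2°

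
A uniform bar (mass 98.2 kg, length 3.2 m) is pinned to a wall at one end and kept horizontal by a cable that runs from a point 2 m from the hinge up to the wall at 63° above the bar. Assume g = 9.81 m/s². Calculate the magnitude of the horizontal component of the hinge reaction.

Take torques about the hinge: T sin 63° · 2 = 98.2×9.81×1.6 = 1541.3 N·m.
So T = 1541.3 / (0.8910 × 2) = 864.95 N.
ΣF_x = 0: H_x = T cos 63° = 392.68 N.

H_x ≈ 393 N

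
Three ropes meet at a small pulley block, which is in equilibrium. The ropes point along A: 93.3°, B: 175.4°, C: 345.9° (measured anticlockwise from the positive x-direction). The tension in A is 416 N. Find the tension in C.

T_C ≈ 2500 N

Resolve: ΣF_x = 416 cos 93.3° + T_B cos 175.4° + T_C cos 345.9° = 0.
        ΣF_y = 416 sin 93.3° + T_B sin 175.4° + T_C sin 345.9° = 0.
The known terms sum to (-23.95, 415.3) N, so -0.9968 T_B + 0.9699 T_C = 23.95 and 0.0802 T_B − 0.2436 T_C = -415.3.
Solving simultaneously: T_B = 2405 N, T_C = 2497 N.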